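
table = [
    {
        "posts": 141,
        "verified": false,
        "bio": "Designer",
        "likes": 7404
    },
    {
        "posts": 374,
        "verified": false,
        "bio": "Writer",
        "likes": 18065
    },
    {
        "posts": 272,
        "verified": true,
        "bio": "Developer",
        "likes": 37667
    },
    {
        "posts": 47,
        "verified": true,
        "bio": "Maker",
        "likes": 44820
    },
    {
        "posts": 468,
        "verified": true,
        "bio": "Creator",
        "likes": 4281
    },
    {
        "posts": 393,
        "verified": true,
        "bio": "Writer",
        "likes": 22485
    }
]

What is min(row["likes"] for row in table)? 4281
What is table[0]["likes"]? 7404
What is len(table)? 6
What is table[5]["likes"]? 22485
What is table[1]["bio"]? "Writer"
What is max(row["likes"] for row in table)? 44820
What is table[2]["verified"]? True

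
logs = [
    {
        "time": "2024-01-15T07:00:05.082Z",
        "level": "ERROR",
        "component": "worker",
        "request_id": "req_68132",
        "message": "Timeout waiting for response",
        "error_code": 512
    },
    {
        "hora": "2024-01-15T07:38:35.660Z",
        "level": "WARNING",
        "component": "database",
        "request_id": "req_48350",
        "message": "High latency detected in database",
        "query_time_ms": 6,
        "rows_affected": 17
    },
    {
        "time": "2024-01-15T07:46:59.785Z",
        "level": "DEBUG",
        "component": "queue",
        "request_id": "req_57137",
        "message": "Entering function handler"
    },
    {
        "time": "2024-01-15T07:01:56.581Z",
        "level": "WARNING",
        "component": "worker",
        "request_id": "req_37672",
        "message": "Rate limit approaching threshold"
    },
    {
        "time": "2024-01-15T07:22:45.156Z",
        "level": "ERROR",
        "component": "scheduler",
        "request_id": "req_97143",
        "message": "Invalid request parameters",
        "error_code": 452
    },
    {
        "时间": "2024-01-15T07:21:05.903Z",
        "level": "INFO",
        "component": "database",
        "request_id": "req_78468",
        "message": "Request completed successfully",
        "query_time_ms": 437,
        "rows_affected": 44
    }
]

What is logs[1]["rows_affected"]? 17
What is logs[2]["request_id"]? "req_57137"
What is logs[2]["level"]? "DEBUG"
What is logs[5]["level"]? "INFO"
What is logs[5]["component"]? "database"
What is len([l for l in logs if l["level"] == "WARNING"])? 2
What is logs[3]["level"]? "WARNING"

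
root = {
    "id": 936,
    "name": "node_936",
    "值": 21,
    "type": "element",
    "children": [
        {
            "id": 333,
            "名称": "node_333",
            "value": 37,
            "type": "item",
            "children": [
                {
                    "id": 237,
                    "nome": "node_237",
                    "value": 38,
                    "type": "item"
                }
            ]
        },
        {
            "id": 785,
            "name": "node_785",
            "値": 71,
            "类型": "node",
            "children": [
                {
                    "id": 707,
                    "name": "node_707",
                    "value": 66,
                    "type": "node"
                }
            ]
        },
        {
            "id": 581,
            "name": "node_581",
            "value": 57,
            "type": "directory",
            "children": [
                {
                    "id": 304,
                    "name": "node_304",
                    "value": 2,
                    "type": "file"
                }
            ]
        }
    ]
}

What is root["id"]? 936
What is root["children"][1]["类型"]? "node"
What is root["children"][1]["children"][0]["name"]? "node_707"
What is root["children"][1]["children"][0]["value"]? 66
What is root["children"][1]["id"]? 785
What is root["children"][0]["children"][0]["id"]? 237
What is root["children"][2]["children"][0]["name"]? "node_304"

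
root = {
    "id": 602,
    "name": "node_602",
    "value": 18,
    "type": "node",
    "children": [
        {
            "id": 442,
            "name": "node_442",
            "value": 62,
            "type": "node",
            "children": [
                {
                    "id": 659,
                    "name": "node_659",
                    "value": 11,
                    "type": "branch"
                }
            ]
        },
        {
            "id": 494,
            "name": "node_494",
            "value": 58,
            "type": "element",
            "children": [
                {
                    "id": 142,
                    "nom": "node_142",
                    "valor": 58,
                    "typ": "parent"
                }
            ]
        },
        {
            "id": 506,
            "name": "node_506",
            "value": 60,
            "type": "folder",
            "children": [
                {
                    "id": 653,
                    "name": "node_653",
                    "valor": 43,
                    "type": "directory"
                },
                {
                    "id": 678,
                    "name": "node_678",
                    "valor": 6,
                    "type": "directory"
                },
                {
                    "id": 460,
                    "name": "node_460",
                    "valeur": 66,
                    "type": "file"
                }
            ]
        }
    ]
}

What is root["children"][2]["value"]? 60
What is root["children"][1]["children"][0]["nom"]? "node_142"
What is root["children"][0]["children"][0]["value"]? 11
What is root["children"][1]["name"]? "node_494"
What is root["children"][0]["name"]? "node_442"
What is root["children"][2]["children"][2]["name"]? "node_460"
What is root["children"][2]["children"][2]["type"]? "file"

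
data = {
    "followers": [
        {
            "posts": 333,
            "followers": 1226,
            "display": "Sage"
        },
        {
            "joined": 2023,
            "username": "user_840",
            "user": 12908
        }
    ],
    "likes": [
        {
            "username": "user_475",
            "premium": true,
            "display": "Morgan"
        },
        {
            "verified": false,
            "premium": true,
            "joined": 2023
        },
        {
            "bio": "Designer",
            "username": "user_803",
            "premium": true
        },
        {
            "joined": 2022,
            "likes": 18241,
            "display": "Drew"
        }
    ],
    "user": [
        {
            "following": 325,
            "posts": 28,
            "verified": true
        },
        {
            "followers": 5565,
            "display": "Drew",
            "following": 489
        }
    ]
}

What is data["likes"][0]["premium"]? True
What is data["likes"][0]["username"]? "user_475"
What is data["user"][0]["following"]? 325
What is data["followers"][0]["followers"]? 1226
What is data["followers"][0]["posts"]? 333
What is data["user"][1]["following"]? 489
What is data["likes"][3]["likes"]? 18241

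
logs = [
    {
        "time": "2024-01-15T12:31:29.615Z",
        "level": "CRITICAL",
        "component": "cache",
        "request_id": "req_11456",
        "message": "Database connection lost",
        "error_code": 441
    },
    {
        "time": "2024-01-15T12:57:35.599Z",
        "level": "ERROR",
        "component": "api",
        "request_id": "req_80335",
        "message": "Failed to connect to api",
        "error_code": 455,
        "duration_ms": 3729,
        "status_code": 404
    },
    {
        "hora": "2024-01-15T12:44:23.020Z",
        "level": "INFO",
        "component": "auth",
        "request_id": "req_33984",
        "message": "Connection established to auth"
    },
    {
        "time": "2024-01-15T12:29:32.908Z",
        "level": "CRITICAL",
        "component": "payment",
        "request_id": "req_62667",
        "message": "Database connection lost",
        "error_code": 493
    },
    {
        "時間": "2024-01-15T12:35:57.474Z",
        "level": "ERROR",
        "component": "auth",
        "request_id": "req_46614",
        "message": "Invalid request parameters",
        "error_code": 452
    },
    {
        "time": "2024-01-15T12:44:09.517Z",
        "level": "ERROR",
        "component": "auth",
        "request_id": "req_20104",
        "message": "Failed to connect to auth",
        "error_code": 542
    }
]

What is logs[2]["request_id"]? "req_33984"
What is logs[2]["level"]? "INFO"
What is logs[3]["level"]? "CRITICAL"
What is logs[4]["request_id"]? "req_46614"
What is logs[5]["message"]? "Failed to connect to auth"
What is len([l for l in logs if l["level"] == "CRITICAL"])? 2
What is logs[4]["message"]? "Invalid request parameters"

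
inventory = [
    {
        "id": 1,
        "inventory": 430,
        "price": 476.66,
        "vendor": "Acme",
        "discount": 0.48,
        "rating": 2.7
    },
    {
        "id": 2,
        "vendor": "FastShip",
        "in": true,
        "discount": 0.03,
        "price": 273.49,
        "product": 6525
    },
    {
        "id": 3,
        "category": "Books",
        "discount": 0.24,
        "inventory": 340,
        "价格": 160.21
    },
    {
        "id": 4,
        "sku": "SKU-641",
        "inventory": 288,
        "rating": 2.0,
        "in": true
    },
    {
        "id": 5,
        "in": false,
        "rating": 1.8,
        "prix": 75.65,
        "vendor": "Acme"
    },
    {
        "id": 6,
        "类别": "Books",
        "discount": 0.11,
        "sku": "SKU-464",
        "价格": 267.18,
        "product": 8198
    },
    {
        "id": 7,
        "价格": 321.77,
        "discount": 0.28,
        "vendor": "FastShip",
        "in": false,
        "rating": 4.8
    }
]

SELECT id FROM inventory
[1, 2, 3, 4, 5, 6, 7]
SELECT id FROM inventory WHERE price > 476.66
[]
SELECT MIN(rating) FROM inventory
1.8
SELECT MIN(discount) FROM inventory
0.03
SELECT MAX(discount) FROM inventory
0.48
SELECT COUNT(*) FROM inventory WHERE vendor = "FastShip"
2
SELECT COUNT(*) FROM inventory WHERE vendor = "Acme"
2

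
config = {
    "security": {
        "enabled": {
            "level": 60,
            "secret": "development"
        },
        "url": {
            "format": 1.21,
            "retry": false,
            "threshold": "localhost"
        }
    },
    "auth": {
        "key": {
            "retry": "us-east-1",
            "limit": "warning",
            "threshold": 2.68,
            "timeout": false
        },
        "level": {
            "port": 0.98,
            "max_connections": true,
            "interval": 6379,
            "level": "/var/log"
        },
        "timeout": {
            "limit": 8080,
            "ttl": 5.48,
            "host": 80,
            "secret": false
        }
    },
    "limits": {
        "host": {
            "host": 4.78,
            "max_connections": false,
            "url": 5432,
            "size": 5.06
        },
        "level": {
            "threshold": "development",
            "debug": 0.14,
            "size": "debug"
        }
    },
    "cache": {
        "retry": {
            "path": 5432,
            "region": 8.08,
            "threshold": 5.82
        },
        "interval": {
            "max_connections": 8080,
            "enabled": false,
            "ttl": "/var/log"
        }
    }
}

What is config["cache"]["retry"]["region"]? 8.08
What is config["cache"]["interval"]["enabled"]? False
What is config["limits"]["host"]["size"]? 5.06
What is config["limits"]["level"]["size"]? "debug"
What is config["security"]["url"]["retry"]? False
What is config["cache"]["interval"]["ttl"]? "/var/log"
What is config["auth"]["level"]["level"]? "/var/log"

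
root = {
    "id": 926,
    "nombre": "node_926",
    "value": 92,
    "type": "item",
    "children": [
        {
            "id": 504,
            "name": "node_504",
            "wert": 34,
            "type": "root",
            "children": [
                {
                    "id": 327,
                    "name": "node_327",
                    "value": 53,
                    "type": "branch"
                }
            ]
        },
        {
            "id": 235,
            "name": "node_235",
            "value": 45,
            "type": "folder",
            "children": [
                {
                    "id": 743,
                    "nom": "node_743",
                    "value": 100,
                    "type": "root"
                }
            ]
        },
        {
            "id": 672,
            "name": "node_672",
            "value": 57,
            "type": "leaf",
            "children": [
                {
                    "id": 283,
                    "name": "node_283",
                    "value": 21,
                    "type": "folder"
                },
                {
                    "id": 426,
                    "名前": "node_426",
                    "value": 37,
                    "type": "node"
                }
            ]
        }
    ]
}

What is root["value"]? 92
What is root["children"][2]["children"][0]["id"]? 283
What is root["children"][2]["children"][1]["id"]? 426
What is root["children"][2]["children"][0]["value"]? 21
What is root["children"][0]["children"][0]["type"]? "branch"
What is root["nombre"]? "node_926"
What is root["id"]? 926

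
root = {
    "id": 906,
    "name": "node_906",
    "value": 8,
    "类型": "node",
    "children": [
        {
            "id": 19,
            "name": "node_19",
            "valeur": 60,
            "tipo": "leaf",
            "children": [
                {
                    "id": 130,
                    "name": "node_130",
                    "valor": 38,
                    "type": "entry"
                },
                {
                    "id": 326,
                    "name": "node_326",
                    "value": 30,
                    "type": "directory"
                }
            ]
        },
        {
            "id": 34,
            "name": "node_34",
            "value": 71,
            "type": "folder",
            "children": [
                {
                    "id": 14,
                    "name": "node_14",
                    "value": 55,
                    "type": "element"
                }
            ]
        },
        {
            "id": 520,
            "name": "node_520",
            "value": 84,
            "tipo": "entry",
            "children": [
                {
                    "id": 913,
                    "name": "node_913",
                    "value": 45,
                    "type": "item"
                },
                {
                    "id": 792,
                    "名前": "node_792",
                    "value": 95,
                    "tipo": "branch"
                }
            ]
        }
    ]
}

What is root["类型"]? "node"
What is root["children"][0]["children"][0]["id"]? 130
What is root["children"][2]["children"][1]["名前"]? "node_792"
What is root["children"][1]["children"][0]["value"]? 55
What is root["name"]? "node_906"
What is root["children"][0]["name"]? "node_19"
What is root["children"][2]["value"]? 84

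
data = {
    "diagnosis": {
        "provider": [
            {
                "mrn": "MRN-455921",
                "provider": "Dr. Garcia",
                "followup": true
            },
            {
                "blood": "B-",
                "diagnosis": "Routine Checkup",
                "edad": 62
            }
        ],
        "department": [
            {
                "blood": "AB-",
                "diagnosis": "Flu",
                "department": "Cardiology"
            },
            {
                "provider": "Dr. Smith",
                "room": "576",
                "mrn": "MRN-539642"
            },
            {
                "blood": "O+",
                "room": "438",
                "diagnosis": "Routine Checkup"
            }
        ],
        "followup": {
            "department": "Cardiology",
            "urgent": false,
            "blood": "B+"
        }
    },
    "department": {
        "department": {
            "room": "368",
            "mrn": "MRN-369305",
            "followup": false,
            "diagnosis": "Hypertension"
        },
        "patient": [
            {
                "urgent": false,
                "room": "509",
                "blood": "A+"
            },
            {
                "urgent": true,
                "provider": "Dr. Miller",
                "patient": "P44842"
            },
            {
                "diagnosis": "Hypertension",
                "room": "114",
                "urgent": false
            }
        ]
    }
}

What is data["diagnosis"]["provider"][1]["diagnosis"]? "Routine Checkup"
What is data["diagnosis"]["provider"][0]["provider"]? "Dr. Garcia"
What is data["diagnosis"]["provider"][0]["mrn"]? "MRN-455921"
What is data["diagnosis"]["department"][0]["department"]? "Cardiology"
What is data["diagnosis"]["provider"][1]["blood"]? "B-"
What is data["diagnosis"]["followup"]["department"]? "Cardiology"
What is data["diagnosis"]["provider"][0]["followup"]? True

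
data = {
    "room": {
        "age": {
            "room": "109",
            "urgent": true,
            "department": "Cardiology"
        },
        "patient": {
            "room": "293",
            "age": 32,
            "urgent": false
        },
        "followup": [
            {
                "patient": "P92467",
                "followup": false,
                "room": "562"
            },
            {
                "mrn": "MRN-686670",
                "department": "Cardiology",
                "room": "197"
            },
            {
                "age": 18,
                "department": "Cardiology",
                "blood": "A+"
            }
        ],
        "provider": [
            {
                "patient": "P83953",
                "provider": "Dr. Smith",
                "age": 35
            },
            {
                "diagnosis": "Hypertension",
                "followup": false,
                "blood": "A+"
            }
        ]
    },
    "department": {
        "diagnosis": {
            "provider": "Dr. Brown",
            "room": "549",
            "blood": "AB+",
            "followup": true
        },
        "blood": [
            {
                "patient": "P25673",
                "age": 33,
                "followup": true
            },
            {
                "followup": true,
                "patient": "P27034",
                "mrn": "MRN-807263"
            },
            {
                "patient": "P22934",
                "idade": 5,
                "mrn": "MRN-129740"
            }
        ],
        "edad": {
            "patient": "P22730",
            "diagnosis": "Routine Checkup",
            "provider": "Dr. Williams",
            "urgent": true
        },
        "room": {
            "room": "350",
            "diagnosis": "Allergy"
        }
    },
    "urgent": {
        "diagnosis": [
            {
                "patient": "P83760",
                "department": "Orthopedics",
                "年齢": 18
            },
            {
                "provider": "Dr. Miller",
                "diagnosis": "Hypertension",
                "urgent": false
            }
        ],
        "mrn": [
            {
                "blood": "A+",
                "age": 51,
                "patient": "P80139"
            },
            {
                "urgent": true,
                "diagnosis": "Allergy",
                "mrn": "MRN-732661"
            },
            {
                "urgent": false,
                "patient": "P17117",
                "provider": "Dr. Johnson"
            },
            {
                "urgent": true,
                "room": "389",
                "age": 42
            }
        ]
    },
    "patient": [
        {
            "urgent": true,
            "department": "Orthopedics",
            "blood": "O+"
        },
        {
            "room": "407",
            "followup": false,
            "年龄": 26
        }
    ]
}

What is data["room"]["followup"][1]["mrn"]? "MRN-686670"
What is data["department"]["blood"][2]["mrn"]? "MRN-129740"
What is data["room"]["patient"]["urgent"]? False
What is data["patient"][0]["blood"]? "O+"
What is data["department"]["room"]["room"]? "350"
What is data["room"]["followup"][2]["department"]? "Cardiology"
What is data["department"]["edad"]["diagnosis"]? "Routine Checkup"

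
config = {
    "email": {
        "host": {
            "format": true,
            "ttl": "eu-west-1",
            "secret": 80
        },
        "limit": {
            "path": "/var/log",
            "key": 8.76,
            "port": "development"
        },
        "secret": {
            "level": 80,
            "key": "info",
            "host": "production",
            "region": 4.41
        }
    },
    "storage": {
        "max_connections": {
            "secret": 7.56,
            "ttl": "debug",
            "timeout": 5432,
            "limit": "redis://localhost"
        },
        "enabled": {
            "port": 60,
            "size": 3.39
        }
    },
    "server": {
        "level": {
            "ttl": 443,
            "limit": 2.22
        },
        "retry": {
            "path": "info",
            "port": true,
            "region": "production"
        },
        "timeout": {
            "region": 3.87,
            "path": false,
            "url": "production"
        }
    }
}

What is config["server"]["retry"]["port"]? True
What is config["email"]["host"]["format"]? True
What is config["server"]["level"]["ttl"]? 443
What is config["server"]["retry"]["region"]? "production"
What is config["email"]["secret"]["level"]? 80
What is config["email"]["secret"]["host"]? "production"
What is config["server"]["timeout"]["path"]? False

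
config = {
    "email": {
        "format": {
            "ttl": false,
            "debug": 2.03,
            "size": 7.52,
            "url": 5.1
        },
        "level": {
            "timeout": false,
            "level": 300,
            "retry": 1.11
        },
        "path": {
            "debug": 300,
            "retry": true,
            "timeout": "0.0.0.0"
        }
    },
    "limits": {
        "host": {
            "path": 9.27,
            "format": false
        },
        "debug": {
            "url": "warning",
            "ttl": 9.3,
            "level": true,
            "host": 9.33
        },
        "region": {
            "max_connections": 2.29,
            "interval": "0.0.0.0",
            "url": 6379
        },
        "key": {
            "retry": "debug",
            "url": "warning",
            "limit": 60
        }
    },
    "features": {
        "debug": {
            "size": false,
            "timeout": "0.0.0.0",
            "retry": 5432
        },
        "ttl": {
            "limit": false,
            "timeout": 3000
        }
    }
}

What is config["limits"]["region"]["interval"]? "0.0.0.0"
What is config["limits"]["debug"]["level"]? True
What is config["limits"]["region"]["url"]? 6379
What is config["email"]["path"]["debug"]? 300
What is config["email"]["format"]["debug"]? 2.03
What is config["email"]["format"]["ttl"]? False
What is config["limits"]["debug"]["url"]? "warning"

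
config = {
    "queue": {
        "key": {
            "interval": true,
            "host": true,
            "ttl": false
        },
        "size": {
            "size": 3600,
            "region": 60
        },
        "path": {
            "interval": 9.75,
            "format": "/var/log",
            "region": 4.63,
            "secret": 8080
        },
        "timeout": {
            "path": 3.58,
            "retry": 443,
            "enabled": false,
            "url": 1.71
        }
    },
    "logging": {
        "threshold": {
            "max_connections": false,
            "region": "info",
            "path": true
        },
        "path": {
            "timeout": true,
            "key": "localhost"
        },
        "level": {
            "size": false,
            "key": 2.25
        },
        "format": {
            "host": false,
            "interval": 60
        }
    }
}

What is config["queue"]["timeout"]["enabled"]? False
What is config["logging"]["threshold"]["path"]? True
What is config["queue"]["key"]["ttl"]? False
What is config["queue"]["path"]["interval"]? 9.75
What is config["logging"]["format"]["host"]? False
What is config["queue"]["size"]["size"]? 3600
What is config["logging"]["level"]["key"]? 2.25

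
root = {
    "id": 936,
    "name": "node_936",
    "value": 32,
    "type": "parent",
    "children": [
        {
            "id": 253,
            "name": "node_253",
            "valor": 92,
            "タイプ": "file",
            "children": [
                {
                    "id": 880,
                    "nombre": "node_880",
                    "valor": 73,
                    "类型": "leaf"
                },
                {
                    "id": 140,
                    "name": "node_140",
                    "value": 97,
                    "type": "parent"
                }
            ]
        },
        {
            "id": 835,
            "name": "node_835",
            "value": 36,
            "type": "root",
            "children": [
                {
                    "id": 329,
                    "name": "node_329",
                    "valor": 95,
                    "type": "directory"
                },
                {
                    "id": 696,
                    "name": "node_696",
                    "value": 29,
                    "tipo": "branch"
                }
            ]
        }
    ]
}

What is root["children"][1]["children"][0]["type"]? "directory"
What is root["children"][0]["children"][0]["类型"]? "leaf"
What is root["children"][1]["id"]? 835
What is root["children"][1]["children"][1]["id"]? 696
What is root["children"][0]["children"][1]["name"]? "node_140"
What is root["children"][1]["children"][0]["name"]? "node_329"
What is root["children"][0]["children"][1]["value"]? 97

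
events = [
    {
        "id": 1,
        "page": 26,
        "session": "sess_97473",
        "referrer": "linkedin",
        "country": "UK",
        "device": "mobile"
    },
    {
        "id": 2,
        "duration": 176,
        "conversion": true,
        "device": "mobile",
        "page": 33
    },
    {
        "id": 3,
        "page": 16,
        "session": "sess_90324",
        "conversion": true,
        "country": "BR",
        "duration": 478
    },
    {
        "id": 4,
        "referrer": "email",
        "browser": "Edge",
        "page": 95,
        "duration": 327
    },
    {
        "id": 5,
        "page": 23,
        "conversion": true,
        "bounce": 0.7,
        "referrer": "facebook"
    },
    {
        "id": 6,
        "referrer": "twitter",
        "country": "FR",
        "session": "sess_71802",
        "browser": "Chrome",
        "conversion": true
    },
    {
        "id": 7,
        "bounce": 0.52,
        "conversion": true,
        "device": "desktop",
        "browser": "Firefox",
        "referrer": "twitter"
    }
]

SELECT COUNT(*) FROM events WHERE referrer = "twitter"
2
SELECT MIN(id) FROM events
1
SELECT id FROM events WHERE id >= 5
[5, 6, 7]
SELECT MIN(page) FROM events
16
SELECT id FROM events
[1, 2, 3, 4, 5, 6, 7]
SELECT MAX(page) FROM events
95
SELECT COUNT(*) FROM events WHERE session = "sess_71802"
1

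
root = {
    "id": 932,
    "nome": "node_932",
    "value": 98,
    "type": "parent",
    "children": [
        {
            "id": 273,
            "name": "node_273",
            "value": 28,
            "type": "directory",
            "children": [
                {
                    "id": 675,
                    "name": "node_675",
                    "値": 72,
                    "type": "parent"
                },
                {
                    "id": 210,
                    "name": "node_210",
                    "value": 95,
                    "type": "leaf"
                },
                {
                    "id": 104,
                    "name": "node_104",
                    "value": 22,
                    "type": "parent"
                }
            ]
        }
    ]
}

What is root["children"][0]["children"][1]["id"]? 210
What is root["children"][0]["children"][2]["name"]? "node_104"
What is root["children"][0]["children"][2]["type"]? "parent"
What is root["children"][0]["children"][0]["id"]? 675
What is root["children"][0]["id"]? 273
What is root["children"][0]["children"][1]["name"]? "node_210"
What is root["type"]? "parent"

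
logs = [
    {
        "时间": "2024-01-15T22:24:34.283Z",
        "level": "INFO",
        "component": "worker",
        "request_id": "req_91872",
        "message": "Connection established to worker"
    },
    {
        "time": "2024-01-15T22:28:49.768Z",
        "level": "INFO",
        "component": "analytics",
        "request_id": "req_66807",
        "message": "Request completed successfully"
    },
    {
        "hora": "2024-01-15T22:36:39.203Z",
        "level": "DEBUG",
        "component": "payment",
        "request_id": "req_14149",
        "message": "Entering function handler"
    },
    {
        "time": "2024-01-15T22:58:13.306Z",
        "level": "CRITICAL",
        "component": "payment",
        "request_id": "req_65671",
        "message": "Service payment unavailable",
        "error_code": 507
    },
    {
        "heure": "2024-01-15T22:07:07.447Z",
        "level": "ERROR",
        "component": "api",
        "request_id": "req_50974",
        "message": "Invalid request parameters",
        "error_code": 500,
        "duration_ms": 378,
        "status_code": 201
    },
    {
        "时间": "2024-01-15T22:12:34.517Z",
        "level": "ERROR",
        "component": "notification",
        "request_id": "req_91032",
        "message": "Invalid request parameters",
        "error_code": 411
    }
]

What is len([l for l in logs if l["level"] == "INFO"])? 2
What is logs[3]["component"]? "payment"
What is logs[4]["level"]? "ERROR"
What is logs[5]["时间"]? "2024-01-15T22:12:34.517Z"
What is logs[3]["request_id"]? "req_65671"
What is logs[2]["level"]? "DEBUG"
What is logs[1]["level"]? "INFO"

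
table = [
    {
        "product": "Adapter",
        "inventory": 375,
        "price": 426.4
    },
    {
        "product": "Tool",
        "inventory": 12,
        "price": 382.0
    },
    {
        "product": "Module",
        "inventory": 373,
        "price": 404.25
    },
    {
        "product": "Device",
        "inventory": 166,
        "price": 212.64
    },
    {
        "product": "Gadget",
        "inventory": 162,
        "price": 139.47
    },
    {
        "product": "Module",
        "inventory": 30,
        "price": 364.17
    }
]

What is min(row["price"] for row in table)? 139.47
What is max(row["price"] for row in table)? 426.4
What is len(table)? 6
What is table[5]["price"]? 364.17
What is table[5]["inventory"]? 30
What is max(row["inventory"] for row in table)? 375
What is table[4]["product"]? "Gadget"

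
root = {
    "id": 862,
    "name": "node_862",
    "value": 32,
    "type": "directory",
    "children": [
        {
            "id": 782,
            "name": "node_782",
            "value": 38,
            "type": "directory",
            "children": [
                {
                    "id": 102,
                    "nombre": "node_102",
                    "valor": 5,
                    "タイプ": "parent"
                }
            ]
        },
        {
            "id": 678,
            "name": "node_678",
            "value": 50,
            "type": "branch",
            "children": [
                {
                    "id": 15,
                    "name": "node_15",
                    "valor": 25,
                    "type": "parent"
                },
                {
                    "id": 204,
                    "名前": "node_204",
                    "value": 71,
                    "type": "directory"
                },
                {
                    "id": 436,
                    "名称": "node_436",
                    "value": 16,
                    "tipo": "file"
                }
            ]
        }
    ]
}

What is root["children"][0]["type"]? "directory"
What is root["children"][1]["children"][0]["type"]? "parent"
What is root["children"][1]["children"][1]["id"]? 204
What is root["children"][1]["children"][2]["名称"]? "node_436"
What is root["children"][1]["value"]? 50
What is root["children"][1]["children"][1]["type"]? "directory"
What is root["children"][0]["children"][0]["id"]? 102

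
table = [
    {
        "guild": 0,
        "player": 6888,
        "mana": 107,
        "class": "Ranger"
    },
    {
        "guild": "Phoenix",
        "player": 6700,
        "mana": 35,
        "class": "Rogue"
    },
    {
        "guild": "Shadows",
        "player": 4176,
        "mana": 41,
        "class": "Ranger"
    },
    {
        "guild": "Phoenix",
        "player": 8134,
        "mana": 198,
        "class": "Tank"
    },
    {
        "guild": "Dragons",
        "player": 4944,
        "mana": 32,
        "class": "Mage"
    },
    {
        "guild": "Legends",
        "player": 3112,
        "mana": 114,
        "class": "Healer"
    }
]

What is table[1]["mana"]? 35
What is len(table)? 6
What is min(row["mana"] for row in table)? 32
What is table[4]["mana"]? 32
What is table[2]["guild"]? "Shadows"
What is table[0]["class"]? "Ranger"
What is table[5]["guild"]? "Legends"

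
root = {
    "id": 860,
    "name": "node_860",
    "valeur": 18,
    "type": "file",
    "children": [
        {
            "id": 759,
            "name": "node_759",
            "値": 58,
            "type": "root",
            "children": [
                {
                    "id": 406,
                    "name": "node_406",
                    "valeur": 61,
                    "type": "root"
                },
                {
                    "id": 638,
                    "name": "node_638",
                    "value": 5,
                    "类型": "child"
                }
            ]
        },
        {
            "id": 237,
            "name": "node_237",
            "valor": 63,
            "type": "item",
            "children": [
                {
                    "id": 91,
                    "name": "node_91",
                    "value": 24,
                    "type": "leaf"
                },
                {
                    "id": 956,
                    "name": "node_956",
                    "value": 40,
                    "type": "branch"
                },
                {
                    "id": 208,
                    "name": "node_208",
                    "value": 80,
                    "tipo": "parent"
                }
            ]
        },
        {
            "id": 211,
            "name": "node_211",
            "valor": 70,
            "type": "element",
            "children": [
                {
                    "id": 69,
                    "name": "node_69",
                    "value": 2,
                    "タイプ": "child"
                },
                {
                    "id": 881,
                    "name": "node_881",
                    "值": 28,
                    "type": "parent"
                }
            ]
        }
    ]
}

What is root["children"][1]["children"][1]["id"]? 956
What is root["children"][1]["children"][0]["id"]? 91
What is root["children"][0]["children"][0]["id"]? 406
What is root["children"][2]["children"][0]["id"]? 69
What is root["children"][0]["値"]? 58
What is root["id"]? 860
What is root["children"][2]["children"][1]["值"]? 28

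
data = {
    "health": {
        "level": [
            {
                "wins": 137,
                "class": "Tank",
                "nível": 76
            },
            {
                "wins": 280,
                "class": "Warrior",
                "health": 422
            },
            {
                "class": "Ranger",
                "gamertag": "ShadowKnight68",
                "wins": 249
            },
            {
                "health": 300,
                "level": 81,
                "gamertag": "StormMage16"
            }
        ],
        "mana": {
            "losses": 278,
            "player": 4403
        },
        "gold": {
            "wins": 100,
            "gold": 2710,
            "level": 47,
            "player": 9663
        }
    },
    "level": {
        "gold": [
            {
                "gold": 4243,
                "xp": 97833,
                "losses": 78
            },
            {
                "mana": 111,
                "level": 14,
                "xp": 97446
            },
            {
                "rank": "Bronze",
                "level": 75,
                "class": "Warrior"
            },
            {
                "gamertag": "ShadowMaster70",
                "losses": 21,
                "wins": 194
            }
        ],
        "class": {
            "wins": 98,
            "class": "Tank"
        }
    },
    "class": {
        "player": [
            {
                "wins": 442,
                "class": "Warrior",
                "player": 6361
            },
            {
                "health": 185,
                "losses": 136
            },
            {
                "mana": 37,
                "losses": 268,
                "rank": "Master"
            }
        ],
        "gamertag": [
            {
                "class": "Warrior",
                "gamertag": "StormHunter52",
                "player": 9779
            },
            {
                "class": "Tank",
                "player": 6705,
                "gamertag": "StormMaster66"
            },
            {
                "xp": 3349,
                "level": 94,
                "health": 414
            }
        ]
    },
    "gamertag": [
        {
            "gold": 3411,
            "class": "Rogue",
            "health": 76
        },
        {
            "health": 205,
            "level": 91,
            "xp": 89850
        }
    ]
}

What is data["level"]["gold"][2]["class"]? "Warrior"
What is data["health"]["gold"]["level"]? 47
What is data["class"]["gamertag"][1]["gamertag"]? "StormMaster66"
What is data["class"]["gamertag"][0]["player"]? 9779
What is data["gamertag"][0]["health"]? 76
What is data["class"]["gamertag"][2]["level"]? 94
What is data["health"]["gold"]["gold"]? 2710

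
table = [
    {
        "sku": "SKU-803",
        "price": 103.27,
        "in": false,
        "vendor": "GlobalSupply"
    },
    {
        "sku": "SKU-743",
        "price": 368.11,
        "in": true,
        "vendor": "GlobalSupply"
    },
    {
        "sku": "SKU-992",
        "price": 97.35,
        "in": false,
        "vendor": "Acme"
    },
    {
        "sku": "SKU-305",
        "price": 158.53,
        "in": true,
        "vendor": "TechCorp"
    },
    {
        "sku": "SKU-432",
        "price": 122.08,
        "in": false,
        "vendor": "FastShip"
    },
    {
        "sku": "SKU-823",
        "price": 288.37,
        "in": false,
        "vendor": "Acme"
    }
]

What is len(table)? 6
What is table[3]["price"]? 158.53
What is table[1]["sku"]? "SKU-743"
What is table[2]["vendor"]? "Acme"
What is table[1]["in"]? True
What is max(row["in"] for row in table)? True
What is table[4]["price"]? 122.08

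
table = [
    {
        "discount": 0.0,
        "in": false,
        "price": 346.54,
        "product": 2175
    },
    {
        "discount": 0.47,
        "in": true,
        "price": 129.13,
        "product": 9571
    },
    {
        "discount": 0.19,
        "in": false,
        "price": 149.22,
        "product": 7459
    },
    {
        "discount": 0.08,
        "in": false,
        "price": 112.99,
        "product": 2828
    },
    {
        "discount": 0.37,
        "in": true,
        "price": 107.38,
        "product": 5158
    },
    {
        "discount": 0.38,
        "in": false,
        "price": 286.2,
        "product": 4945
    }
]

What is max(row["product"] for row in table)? 9571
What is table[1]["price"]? 129.13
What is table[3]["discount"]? 0.08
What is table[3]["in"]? False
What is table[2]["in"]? False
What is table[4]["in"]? True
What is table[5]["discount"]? 0.38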